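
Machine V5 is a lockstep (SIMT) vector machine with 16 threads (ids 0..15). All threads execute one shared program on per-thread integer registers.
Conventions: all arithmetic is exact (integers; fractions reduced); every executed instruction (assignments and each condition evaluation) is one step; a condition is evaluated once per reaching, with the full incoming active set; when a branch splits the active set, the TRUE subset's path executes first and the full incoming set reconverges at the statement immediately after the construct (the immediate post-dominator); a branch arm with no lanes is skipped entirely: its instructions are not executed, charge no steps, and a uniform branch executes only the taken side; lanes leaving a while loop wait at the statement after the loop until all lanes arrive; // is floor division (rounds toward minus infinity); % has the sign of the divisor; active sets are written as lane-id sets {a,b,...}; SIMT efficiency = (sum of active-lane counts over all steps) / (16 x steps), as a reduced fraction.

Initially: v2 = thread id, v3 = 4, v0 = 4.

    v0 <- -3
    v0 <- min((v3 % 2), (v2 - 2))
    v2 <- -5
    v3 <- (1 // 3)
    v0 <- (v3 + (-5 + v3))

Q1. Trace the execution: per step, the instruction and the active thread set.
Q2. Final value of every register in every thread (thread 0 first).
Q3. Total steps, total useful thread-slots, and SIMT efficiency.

step 0: v0 <- -3                     {0,1,2,3,4,5,6,7,8,9,10,11,12,13,14,15}
step 1: v0 <- min((v3 % 2), (v2 - 2)) {0,1,2,3,4,5,6,7,8,9,10,11,12,13,14,15}
step 2: v2 <- -5                     {0,1,2,3,4,5,6,7,8,9,10,11,12,13,14,15}
step 3: v3 <- (1 // 3)               {0,1,2,3,4,5,6,7,8,9,10,11,12,13,14,15}
step 4: v0 <- (v3 + (-5 + v3))       {0,1,2,3,4,5,6,7,8,9,10,11,12,13,14,15}

Answer: 5 steps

v2: -5,-5,-5,-5,-5,-5,-5,-5,-5,-5,-5,-5,-5,-5,-5,-5
v3: 0,0,0,0,0,0,0,0,0,0,0,0,0,0,0,0
v0: -5,-5,-5,-5,-5,-5,-5,-5,-5,-5,-5,-5,-5,-5,-5,-5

steps = 5; useful = 80; efficiency = 80/80 = 1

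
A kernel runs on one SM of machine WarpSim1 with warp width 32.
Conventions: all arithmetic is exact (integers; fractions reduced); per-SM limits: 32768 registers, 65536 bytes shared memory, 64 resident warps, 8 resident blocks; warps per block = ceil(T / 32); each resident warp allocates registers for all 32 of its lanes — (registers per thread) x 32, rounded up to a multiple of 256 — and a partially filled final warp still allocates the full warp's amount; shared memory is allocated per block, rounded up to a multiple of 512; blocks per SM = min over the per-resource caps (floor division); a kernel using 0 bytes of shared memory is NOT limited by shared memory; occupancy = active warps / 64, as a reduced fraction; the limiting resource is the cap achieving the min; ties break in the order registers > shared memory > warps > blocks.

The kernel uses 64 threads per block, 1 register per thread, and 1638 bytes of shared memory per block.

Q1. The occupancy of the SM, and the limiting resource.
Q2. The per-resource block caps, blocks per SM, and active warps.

Answer: occupancy 1/4, limited by blocks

registers: 64 blocks
shared memory: 32 blocks
warps: 32 blocks
blocks: 8 blocks

Answer: 8 blocks, 16 active warps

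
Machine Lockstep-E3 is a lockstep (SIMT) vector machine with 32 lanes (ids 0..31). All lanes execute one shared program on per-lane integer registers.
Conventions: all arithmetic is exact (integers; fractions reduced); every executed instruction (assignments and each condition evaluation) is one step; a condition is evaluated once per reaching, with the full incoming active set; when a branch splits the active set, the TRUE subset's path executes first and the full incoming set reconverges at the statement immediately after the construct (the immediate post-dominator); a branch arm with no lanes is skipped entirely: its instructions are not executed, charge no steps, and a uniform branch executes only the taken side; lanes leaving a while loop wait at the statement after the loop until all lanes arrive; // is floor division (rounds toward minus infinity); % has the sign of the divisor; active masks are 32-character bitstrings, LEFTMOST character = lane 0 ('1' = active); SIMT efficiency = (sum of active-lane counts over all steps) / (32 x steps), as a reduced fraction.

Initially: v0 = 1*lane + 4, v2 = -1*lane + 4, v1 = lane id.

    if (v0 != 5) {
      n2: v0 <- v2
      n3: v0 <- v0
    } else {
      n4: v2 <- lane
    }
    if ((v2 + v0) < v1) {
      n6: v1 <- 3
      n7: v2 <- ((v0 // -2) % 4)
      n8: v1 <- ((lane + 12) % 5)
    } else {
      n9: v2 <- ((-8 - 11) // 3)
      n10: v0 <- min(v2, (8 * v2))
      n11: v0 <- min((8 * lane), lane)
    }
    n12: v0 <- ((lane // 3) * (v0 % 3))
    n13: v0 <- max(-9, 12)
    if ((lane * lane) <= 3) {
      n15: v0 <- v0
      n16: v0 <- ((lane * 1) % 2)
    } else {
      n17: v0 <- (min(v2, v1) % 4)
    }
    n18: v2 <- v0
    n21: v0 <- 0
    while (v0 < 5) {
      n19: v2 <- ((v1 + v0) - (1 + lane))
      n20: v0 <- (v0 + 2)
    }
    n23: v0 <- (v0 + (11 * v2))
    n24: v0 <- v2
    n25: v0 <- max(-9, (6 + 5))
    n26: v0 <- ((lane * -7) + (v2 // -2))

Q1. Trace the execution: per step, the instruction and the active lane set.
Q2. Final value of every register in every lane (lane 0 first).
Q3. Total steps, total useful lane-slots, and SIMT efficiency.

step 0: eval (v0 != 5)               11111111111111111111111111111111
step 1: v0 <- v2                     10111111111111111111111111111111
step 2: v0 <- v0                     10111111111111111111111111111111
step 3: v2 <- lane                   01000000000000000000000000000000
step 4: eval ((v2 + v0) < v1)        11111111111111111111111111111111
step 5: v1 <- 3                      00011111111111111111111111111111
step 6: v2 <- ((v0 // -2) % 4)       00011111111111111111111111111111
step 7: v1 <- ((lane + 12) % 5)      00011111111111111111111111111111
step 8: v2 <- ((-8 - 11) // 3)       11100000000000000000000000000000
step 9: v0 <- min(v2, (8 * v2))      11100000000000000000000000000000
step 10: v0 <- min((8 * lane), lane)  11100000000000000000000000000000
step 11: v0 <- ((lane // 3) * (v0 % 3)) 11111111111111111111111111111111
step 12: v0 <- max(-9, 12)            11111111111111111111111111111111
step 13: eval ((lane * lane) <= 3)    11111111111111111111111111111111
step 14: v0 <- v0                     11000000000000000000000000000000
step 15: v0 <- ((lane * 1) % 2)       11000000000000000000000000000000
step 16: v0 <- (min(v2, v1) % 4)      00111111111111111111111111111111
step 17: v2 <- v0                     11111111111111111111111111111111
step 18: v0 <- 0                      11111111111111111111111111111111
step 19: eval (v0 < 5)                11111111111111111111111111111111
step 20: v2 <- ((v1 + v0) - (1 + lane)) 11111111111111111111111111111111
step 21: v0 <- (v0 + 2)               11111111111111111111111111111111
step 22: eval (v0 < 5)                11111111111111111111111111111111
step 23: v2 <- ((v1 + v0) - (1 + lane)) 11111111111111111111111111111111
step 24: v0 <- (v0 + 2)               11111111111111111111111111111111
step 25: eval (v0 < 5)                11111111111111111111111111111111
step 26: v2 <- ((v1 + v0) - (1 + lane)) 11111111111111111111111111111111
step 27: v0 <- (v0 + 2)               11111111111111111111111111111111
step 28: eval (v0 < 5)                11111111111111111111111111111111
step 29: v0 <- (v0 + (11 * v2))       11111111111111111111111111111111
step 30: v0 <- v2                     11111111111111111111111111111111
step 31: v0 <- max(-9, (6 + 5))       11111111111111111111111111111111
step 32: v0 <- ((lane * -7) + (v2 // -2)) 11111111111111111111111111111111

Answer: 33 steps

v0: -2,-9,-16,-21,-28,-35,-42,-49,-54,-61,-68,-75,-82,-86,-93,-100,-107,-114,-119,-126,-133,-140,-147,-151,-158,-165,-172,-179,-184,-191,-198,-205
v2: 3,3,3,0,0,0,0,0,-5,-5,-5,-5,-5,-10,-10,-10,-10,-10,-15,-15,-15,-15,-15,-20,-20,-20,-20,-20,-25,-25,-25,-25
v1: 0,1,2,0,1,2,3,4,0,1,2,3,4,0,1,2,3,4,0,1,2,3,4,0,1,2,3,4,0,1,2,3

steps = 33; useful = 865; efficiency = 865/1056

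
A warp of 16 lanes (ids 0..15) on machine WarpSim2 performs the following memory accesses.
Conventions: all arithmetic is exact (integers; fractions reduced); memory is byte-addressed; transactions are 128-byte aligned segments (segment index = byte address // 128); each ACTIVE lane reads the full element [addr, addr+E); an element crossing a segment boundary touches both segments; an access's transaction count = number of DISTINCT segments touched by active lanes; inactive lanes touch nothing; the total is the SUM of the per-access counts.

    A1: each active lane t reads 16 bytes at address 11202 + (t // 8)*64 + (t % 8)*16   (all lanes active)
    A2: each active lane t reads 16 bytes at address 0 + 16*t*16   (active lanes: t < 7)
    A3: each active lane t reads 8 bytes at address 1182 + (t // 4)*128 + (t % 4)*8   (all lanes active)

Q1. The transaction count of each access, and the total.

A1: 3 transactions
A2: 7 transactions
A3: 4 transactions

Answer: 3,7,4; total 14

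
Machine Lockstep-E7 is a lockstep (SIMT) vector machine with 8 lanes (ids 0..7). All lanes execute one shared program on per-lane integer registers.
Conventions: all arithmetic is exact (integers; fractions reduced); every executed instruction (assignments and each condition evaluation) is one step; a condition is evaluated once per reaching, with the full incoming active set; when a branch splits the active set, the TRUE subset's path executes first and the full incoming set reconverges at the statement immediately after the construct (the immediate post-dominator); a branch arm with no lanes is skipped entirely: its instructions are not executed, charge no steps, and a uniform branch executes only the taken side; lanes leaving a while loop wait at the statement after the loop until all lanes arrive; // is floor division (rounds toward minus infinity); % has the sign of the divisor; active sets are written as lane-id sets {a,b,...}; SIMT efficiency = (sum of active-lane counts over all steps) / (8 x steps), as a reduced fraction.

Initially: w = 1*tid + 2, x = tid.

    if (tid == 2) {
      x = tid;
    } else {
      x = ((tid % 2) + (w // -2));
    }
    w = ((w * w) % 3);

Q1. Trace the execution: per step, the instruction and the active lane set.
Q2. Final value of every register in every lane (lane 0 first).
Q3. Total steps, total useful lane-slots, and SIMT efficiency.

step 0: eval (tid == 2)              {0,1,2,3,4,5,6,7}
step 1: x <- tid                     {2}
step 2: x <- ((tid % 2) + (w // -2)) {0,1,3,4,5,6,7}
step 3: w <- ((w * w) % 3)           {0,1,2,3,4,5,6,7}

Answer: 4 steps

w: 1,0,1,1,0,1,1,0
x: -1,-1,2,-2,-3,-3,-4,-4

steps = 4; useful = 24; efficiency = 24/32 = 3/4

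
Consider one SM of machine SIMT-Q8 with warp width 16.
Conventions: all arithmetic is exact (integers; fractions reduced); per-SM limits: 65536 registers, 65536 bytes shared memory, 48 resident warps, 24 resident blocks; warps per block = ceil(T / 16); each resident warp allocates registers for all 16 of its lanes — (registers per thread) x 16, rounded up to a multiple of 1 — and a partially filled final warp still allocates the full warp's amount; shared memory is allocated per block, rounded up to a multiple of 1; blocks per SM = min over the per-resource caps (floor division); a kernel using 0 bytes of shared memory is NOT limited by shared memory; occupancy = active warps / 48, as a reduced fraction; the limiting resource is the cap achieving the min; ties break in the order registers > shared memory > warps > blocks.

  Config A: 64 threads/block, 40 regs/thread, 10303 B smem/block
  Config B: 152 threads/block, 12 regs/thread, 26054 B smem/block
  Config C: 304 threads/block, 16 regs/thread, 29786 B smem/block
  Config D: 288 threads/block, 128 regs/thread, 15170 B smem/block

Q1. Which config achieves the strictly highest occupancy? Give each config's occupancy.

occupancies: A 1/2, B 5/12, C 19/24, D 3/8

Answer: C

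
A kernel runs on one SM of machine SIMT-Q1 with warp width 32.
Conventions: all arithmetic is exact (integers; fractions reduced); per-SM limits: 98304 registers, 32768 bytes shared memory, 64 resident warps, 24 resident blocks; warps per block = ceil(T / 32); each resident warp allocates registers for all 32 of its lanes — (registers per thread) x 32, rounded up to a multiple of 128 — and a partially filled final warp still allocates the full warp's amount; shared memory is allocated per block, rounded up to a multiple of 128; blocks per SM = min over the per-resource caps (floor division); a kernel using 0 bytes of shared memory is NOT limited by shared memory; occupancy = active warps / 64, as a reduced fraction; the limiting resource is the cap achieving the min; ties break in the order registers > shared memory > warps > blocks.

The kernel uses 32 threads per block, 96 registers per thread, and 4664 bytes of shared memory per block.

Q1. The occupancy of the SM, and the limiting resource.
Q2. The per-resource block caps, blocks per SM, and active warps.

Answer: occupancy 3/32, limited by shared memory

registers: 32 blocks
shared memory: 6 blocks
warps: 64 blocks
blocks: 24 blocks

Answer: 6 blocks, 6 active warps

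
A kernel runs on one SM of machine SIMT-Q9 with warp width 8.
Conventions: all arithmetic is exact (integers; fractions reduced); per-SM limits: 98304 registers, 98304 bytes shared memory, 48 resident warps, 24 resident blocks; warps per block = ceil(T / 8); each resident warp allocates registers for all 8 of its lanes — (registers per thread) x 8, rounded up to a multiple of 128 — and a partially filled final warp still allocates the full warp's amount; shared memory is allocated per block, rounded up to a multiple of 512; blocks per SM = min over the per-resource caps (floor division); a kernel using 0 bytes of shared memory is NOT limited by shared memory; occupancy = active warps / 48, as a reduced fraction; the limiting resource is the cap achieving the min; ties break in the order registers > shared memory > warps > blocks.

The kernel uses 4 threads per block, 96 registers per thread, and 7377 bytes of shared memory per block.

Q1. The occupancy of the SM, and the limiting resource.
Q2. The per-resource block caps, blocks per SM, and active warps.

Answer: occupancy 1/4, limited by shared memory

registers: 128 blocks
shared memory: 12 blocks
warps: 48 blocks
blocks: 24 blocks

Answer: 12 blocks, 12 active warps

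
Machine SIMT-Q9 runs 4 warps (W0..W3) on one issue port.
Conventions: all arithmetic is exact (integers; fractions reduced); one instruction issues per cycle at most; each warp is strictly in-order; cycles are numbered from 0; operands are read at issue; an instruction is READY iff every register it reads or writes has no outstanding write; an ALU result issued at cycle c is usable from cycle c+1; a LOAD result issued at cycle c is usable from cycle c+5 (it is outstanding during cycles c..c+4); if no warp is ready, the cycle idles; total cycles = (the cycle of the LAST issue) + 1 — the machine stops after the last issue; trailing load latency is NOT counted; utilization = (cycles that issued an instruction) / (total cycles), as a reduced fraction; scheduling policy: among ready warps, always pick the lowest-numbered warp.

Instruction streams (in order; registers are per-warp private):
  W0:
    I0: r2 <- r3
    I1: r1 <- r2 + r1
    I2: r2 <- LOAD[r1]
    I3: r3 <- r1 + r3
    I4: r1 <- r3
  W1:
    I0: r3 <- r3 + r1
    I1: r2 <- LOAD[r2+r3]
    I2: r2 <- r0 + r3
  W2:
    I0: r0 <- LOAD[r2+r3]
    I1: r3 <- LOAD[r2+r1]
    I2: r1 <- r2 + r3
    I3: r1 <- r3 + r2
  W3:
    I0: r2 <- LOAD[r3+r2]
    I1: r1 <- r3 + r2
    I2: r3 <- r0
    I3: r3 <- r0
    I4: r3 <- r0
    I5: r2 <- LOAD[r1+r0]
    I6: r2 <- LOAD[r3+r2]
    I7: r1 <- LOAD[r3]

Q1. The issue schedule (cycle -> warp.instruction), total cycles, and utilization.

cycle 0: W0.I0
cycle 1: W0.I1
cycle 2: W0.I2
cycle 3: W0.I3
cycle 4: W0.I4
cycle 5: W1.I0
cycle 6: W1.I1
cycle 7: W2.I0
cycle 8: W2.I1
cycle 9: W3.I0
cycle 10: idle
cycle 11: W1.I2
cycle 12: idle
cycle 13: W2.I2
cycle 14: W2.I3
cycle 15: W3.I1
cycle 16: W3.I2
cycle 17: W3.I3
cycle 18: W3.I4
cycle 19: W3.I5
cycle 20: idle
cycle 21: idle
cycle 22: idle
cycle 23: idle
cycle 24: W3.I6
cycle 25: W3.I7

Answer: 26 cycles, utilization 10/13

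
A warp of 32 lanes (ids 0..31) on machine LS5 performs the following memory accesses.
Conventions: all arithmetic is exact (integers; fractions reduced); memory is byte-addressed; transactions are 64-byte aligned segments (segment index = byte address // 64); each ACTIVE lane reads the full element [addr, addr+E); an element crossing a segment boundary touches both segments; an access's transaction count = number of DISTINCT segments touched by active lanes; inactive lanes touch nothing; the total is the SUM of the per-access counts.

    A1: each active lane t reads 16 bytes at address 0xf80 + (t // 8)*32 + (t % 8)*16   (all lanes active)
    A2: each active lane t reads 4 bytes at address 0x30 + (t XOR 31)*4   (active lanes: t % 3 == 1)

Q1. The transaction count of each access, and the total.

A1: 4 transactions
A2: 3 transactions

Answer: 4,3; total 7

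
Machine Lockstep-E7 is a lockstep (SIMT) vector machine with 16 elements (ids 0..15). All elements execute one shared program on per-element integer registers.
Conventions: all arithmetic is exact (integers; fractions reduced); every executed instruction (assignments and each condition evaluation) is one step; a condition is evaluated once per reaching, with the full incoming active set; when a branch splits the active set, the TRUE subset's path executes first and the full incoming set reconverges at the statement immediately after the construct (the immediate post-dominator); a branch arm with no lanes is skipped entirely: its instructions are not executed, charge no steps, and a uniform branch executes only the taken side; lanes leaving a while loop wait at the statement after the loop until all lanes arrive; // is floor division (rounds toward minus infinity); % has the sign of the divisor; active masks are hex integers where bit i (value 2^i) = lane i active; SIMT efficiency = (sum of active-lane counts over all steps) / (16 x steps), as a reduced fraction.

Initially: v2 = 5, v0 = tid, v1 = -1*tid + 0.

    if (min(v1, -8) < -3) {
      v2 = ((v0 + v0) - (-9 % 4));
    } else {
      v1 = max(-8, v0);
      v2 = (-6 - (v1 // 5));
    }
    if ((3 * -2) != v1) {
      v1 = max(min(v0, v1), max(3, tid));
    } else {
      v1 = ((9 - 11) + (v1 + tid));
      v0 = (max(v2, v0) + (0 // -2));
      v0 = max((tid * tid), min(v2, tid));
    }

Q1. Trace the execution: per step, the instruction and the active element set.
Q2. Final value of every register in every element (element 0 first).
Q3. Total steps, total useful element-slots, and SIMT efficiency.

step 0: eval (min(v1, -8) < -3)      0xffff
step 1: v2 <- ((v0 + v0) - (-9 % 4)) 0xffff
step 2: eval ((3 * -2) != v1)        0xffff
step 3: v1 <- max(min(v0, v1), max(3, tid)) 0xffbf
step 4: v1 <- ((9 - 11) + (v1 + tid)) 0x0040
step 5: v0 <- (max(v2, v0) + (0 // -2)) 0x0040
step 6: v0 <- max((tid * tid), min(v2, tid)) 0x0040

Answer: 7 steps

v2: -3,-1,1,3,5,7,9,11,13,15,17,19,21,23,25,27
v0: 0,1,2,3,4,5,36,7,8,9,10,11,12,13,14,15
v1: 3,3,3,3,4,5,-2,7,8,9,10,11,12,13,14,15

steps = 7; useful = 66; efficiency = 66/112 = 33/56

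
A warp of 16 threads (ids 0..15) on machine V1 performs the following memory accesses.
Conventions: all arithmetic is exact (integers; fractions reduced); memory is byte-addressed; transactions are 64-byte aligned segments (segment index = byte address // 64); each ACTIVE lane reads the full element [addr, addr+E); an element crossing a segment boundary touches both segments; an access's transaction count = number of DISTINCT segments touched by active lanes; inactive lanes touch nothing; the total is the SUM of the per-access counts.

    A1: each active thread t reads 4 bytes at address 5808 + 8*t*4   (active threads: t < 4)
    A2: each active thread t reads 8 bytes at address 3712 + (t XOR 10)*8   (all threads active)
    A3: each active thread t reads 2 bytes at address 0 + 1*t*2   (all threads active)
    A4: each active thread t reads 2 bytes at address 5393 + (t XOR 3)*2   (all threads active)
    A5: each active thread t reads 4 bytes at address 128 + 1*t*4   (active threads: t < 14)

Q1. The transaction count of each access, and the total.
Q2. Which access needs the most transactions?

A1: 3 transactions
A2: 2 transactions
A3: 1 transaction
A4: 1 transaction
A5: 1 transaction

Answer: 3,2,1,1,1; total 8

Answer: A1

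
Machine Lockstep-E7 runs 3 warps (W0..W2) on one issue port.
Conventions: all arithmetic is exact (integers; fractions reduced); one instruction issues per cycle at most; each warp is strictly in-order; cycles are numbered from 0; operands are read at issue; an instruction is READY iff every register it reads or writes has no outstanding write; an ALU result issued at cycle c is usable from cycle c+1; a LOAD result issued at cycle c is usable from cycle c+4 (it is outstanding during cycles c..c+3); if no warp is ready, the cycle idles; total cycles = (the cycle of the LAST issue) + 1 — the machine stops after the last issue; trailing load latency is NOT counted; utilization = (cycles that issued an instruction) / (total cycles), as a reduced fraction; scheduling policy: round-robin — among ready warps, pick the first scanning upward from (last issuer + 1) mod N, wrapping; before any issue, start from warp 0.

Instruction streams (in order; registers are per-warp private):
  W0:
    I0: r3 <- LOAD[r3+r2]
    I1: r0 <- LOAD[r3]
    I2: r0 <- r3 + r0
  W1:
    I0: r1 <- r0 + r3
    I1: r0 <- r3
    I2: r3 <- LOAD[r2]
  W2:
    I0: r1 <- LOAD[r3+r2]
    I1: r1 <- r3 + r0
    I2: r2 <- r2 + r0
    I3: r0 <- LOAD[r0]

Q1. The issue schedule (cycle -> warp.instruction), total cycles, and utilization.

cycle 0: W0.I0
cycle 1: W1.I0
cycle 2: W2.I0
cycle 3: W1.I1
cycle 4: W0.I1
cycle 5: W1.I2
cycle 6: W2.I1
cycle 7: W2.I2
cycle 8: W0.I2
cycle 9: W2.I3

Answer: 10 cycles, utilization 1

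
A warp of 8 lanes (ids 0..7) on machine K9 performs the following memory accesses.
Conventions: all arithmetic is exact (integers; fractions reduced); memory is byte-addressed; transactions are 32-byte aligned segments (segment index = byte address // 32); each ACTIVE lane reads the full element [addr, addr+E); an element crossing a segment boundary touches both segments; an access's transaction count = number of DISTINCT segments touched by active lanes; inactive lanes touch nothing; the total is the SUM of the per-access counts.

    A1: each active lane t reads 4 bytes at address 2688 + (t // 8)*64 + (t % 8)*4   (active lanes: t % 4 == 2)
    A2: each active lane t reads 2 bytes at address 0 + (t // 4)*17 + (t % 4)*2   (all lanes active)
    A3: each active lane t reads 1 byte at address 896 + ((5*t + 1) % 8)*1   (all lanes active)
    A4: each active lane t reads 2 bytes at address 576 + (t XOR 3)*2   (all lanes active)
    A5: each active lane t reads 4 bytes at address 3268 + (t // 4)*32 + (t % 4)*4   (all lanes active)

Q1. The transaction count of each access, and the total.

A1: 1 transaction
A2: 1 transaction
A3: 1 transaction
A4: 1 transaction
A5: 2 transactions

Answer: 1,1,1,1,2; total 6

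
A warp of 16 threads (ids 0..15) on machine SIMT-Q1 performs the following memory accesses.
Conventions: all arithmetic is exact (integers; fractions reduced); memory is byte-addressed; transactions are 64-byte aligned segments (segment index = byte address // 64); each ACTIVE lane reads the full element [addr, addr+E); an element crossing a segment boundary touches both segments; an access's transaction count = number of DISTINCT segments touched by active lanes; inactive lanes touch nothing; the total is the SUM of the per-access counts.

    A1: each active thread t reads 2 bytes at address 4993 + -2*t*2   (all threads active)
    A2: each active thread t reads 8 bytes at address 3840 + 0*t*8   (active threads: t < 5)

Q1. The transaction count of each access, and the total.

A1: 2 transactions
A2: 1 transaction

Answer: 2,1; total 3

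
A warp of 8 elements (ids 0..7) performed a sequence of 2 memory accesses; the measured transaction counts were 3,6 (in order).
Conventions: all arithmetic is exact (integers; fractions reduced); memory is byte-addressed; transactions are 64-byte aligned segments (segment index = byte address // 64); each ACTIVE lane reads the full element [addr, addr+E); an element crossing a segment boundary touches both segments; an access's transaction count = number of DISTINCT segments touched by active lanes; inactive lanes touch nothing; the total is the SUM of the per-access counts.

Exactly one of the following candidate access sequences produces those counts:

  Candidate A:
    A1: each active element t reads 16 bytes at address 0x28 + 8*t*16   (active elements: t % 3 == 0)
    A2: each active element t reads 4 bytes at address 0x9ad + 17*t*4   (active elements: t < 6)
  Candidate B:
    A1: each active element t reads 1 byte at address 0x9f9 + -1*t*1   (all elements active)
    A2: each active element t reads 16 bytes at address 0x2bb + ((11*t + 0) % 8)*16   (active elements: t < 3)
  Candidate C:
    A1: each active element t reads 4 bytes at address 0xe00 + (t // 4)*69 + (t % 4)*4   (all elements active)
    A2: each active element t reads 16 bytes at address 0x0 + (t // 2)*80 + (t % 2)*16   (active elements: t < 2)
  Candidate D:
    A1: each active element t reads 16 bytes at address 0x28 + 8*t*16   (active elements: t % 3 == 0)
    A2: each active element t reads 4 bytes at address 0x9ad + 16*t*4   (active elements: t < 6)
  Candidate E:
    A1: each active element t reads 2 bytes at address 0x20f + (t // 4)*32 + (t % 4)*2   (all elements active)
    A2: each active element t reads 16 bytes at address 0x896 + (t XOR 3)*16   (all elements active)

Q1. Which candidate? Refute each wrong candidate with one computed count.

A: A2 gives 7 transactions, not 6
B: A1 gives 1 transaction, not 3
C: A1 gives 2 transactions, not 3
E: A1 gives 1 transaction, not 3
D: all counts match (3,6)

Answer: D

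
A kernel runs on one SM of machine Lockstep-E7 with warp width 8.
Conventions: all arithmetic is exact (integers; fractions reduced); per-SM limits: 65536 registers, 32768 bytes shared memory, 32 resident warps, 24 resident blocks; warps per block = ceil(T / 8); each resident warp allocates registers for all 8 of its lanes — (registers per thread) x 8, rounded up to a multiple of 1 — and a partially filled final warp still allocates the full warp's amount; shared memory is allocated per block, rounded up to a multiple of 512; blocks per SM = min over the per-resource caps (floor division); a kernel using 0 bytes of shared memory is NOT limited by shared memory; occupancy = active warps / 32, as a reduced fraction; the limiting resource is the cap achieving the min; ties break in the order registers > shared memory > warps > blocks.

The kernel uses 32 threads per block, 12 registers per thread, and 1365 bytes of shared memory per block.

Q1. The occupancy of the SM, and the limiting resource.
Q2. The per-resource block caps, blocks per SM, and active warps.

Answer: occupancy 1, limited by warps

registers: 170 blocks
shared memory: 21 blocks
warps: 8 blocks
blocks: 24 blocks

Answer: 8 blocks, 32 active warps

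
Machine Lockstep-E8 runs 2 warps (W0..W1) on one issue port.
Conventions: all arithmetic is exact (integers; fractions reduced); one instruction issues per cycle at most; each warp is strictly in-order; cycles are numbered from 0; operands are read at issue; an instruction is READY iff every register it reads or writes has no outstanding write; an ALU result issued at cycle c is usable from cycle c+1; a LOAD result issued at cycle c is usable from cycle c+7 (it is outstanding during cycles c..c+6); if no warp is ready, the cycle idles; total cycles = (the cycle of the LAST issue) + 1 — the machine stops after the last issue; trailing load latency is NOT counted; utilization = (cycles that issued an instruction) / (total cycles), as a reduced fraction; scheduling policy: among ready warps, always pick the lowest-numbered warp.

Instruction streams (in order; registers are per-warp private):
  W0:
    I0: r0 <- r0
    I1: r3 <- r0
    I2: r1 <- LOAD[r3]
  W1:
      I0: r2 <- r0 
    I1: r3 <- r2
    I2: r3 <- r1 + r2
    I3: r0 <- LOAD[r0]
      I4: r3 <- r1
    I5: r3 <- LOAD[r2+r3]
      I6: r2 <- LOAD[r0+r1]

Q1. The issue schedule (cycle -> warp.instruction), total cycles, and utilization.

cycle 0: W0.I0
cycle 1: W0.I1
cycle 2: W0.I2
cycle 3: W1.I0
cycle 4: W1.I1
cycle 5: W1.I2
cycle 6: W1.I3
cycle 7: W1.I4
cycle 8: W1.I5
cycle 9: idle
cycle 10: idle
cycle 11: idle
cycle 12: idle
cycle 13: W1.I6

Answer: 14 cycles, utilization 5/7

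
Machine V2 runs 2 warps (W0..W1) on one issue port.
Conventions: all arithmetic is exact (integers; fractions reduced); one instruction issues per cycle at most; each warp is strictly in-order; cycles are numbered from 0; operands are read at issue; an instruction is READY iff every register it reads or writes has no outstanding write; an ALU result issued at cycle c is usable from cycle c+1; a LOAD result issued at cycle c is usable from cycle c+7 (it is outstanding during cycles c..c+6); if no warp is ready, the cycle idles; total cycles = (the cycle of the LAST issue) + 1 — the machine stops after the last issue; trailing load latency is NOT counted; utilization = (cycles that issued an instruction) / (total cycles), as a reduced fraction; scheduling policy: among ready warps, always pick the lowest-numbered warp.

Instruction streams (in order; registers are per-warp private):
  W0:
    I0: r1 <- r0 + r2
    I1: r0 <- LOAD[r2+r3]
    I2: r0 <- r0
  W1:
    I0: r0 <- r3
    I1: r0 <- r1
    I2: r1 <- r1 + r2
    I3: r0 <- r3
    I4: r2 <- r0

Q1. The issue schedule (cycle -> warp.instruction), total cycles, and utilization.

cycle 0: W0.I0
cycle 1: W0.I1
cycle 2: W1.I0
cycle 3: W1.I1
cycle 4: W1.I2
cycle 5: W1.I3
cycle 6: W1.I4
cycle 7: idle
cycle 8: W0.I2

Answer: 9 cycles, utilization 8/9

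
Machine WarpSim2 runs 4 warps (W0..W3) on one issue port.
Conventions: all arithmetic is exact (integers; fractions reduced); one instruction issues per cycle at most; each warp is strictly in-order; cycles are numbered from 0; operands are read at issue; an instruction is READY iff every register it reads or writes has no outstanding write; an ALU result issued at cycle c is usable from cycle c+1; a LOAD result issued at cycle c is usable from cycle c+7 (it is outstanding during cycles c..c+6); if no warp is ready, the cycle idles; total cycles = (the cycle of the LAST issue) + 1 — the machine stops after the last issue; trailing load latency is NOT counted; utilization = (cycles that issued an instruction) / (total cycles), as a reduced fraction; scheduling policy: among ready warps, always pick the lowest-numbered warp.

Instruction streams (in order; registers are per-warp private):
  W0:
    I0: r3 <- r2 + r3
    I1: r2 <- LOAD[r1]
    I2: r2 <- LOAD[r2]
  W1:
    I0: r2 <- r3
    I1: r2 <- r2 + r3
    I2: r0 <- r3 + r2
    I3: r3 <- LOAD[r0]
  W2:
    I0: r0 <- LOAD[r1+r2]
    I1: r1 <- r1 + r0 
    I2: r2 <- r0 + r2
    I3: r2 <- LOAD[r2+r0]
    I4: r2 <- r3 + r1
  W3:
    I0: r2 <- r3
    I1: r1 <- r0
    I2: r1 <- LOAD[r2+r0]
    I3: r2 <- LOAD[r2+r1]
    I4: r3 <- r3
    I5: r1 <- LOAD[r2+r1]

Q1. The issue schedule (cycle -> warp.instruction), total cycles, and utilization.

cycle 0: W0.I0
cycle 1: W0.I1
cycle 2: W1.I0
cycle 3: W1.I1
cycle 4: W1.I2
cycle 5: W1.I3
cycle 6: W2.I0
cycle 7: W3.I0
cycle 8: W0.I2
cycle 9: W3.I1
cycle 10: W3.I2
cycle 11: idle
cycle 12: idle
cycle 13: W2.I1
cycle 14: W2.I2
cycle 15: W2.I3
cycle 16: idle
cycle 17: W3.I3
cycle 18: W3.I4
cycle 19: idle
cycle 20: idle
cycle 21: idle
cycle 22: W2.I4
cycle 23: idle
cycle 24: W3.I5

Answer: 25 cycles, utilization 18/25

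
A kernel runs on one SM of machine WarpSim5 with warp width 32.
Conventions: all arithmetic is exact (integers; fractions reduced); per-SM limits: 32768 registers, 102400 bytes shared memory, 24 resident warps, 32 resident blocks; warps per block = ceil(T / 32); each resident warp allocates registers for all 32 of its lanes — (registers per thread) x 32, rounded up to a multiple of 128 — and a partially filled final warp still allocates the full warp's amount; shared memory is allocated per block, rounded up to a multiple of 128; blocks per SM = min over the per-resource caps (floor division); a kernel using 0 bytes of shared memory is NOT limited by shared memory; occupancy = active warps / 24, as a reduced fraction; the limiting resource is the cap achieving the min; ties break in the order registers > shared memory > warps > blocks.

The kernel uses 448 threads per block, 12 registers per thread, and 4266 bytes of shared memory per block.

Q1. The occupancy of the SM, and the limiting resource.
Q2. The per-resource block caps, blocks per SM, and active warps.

Answer: occupancy 7/12, limited by warps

registers: 6 blocks
shared memory: 23 blocks
warps: 1 block
blocks: 32 blocks

Answer: 1 block, 14 active warps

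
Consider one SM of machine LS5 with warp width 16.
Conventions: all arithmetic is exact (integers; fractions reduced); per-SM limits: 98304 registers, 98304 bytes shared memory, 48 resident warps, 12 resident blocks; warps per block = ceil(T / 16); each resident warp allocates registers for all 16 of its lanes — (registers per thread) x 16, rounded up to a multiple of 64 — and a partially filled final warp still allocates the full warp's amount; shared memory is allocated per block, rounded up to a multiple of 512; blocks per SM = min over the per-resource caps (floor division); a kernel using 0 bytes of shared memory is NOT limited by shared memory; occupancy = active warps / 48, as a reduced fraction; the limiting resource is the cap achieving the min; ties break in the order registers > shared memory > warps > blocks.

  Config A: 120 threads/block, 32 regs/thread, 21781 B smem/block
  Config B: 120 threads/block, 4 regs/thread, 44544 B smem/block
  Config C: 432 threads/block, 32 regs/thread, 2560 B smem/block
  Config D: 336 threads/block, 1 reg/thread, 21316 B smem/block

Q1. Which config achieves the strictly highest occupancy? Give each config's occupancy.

occupancies: A 2/3, B 1/3, C 9/16, D 7/8

Answer: D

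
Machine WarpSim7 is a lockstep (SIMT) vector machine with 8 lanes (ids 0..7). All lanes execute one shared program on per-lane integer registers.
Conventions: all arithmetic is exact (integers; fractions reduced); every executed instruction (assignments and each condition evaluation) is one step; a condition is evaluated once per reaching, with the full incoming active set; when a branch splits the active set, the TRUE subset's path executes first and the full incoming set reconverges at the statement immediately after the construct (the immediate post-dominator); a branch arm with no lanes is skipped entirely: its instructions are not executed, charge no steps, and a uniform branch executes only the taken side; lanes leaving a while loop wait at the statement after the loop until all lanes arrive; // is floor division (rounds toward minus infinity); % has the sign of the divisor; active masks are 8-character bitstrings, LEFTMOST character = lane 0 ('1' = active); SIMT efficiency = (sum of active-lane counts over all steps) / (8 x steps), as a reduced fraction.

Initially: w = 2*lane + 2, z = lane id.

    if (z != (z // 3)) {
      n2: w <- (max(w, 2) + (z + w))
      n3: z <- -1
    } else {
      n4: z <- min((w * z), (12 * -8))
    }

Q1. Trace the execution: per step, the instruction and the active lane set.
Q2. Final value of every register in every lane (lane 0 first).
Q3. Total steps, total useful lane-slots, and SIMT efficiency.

step 0: eval (z != (z // 3))         11111111
step 1: w <- (max(w, 2) + (z + w))   01111111
step 2: z <- -1                      01111111
step 3: z <- min((w * z), (12 * -8)) 10000000

Answer: 4 steps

w: 2,9,14,19,24,29,34,39
z: -96,-1,-1,-1,-1,-1,-1,-1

steps = 4; useful = 23; efficiency = 23/32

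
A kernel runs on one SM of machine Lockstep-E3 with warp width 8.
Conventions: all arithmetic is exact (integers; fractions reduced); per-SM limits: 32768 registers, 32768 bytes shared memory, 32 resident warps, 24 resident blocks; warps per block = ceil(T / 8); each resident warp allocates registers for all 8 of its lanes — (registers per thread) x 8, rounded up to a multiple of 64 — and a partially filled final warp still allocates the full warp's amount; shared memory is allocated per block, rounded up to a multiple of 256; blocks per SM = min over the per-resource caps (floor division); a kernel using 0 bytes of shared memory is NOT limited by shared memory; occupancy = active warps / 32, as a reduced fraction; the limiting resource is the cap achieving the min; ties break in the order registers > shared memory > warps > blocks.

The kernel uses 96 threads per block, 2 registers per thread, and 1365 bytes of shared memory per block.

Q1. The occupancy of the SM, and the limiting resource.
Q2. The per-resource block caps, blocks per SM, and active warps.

Answer: occupancy 3/4, limited by warps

registers: 42 blocks
shared memory: 21 blocks
warps: 2 blocks
blocks: 24 blocks

Answer: 2 blocks, 24 active warps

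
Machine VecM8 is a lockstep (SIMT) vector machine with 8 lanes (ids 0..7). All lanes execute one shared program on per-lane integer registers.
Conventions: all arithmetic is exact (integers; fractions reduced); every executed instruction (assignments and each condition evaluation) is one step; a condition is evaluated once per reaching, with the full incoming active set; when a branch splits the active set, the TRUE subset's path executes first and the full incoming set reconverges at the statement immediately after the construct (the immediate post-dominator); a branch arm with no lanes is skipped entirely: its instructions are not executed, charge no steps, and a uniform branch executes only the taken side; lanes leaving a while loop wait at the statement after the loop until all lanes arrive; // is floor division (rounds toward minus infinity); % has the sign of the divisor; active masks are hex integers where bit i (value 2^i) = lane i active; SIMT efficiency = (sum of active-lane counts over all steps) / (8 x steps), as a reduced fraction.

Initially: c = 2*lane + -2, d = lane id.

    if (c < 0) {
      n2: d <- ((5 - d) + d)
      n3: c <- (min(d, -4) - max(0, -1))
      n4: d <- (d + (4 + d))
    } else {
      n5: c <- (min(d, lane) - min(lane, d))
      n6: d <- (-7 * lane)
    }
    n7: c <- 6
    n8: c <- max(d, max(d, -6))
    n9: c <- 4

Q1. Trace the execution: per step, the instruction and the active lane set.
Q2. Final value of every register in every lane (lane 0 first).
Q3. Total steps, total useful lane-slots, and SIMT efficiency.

step 0: eval (c < 0)                 0xff
step 1: d <- ((5 - d) + d)           0x01
step 2: c <- (min(d, -4) - max(0, -1)) 0x01
step 3: d <- (d + (4 + d))           0x01
step 4: c <- (min(d, lane) - min(lane, d)) 0xfe
step 5: d <- (-7 * lane)             0xfe
step 6: c <- 6                       0xff
step 7: c <- max(d, max(d, -6))      0xff
step 8: c <- 4                       0xff

Answer: 9 steps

c: 4,4,4,4,4,4,4,4
d: 14,-7,-14,-21,-28,-35,-42,-49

steps = 9; useful = 49; efficiency = 49/72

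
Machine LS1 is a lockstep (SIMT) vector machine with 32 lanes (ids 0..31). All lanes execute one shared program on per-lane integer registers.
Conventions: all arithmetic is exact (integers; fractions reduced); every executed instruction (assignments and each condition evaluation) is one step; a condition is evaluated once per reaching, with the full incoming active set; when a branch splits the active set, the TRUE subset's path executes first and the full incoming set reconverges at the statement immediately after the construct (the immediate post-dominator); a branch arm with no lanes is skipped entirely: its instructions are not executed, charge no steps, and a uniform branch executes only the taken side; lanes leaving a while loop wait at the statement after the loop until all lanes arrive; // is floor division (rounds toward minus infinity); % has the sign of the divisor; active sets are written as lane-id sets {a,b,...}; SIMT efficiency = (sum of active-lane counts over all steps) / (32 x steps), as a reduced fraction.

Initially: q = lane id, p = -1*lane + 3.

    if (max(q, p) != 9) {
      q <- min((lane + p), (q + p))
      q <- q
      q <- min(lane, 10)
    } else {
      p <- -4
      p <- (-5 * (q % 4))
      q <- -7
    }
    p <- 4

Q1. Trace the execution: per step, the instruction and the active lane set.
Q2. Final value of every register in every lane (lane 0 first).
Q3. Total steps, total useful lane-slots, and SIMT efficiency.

step 0: eval (max(q, p) != 9)        {0,1,2,3,4,5,6,7,8,9,10,11,12,13,14,15,16,17,18,19,20,21,22,23,24,25,26,27,28,29,30,31}
step 1: q <- min((lane + p), (q + p)) {0,1,2,3,4,5,6,7,8,10,11,12,13,14,15,16,17,18,19,20,21,22,23,24,25,26,27,28,29,30,31}
step 2: q <- q                       {0,1,2,3,4,5,6,7,8,10,11,12,13,14,15,16,17,18,19,20,21,22,23,24,25,26,27,28,29,30,31}
step 3: q <- min(lane, 10)           {0,1,2,3,4,5,6,7,8,10,11,12,13,14,15,16,17,18,19,20,21,22,23,24,25,26,27,28,29,30,31}
step 4: p <- -4                      {9}
step 5: p <- (-5 * (q % 4))          {9}
step 6: q <- -7                      {9}
step 7: p <- 4                       {0,1,2,3,4,5,6,7,8,9,10,11,12,13,14,15,16,17,18,19,20,21,22,23,24,25,26,27,28,29,30,31}

Answer: 8 steps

q: 0,1,2,3,4,5,6,7,8,-7,10,10,10,10,10,10,10,10,10,10,10,10,10,10,10,10,10,10,10,10,10,10
p: 4,4,4,4,4,4,4,4,4,4,4,4,4,4,4,4,4,4,4,4,4,4,4,4,4,4,4,4,4,4,4,4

steps = 8; useful = 160; efficiency = 160/256 = 5/8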